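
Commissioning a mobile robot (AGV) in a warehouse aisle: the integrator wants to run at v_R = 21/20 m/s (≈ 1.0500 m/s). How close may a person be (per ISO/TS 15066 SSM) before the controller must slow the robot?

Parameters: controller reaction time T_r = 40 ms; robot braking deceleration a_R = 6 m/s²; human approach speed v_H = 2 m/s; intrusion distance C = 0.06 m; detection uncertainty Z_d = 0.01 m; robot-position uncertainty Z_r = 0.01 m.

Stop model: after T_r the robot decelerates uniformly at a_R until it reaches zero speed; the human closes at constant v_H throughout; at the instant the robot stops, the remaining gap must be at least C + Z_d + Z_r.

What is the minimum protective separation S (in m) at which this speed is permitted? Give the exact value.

S_min = 5151/8000 m = 0.6439 m

stop time T_s = (21/20)/6 = 0.1750 s
reaction-phase robot travel = 1.0500·0.0400 = 0.0420 m
robot covers 1.0500·0.1750 − ½·6.0000·0.1750² = 0.0919 m while stopping
human closes 2.0000·0.2150 = 0.4300 m
margins: 0.0600+0.0100+0.0100 = 0.0800 m
S_min ≈ 0.0420+0.0919+0.4300+0.0800  ⇒  S_min = 5151/8000 m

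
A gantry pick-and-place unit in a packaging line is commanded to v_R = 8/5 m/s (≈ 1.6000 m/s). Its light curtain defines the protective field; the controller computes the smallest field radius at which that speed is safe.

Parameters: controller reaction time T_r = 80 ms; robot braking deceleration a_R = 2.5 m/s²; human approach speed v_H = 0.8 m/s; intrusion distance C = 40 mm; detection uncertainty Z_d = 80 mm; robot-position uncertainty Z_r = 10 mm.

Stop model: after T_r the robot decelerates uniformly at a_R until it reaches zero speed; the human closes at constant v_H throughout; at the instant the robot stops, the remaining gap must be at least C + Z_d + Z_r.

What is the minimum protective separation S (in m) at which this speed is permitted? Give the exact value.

S_min = 673/500 m = 1.3460 m

braking lasts T_s = (8/5)/(5/2) = 0.6400 s
reaction-phase robot travel = 1.6000·0.0800 = 0.1280 m
robot under decel: 1.6000²/(2·2.5000) = 0.5120 m
human closes 0.8000·0.7200 = 0.5760 m
margins: 0.0400+0.0800+0.0100 = 0.1300 m
S_min ≈ 0.1280+0.5120+0.5760+0.1300  ⇒  S_min = 673/500 m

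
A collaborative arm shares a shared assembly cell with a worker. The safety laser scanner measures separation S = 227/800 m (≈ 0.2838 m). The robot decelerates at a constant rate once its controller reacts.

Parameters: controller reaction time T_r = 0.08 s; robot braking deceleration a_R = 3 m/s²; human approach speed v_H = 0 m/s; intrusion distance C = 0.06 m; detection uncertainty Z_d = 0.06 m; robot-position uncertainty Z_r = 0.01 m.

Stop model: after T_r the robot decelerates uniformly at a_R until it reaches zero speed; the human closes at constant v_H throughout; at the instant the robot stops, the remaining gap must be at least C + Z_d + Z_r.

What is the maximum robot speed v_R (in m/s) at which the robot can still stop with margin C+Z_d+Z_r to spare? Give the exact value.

at the boundary: (1/6)·v² + (2/25)·v + (-123/800) = 0
  disc = (2/25)² − 4·(1/6)·(-123/800) = 1089/10000 ; √disc = 33/100
  v_R = (−(2/25) + 33/100) / (2·(1/6)) = 3/4 m/s
check:
braking lasts T_s = (3/4)/3 = 0.2500 s
robot in T_r: 0.7500·0.0800 = 0.0600 m
braking distance = 0.7500²/(2·3.0000) = 0.0938 m
person approaches 0.0000·(0.0800+0.2500) = 0.0000 m
margins: 0.0600+0.0600+0.0100 = 0.1300 m
sum ≈ 0.0600+0.0938+0.0000+0.1300 ≈ 0.2838 m = S ✓

v_R_max = 3/4 m/s = 0.7500 m/s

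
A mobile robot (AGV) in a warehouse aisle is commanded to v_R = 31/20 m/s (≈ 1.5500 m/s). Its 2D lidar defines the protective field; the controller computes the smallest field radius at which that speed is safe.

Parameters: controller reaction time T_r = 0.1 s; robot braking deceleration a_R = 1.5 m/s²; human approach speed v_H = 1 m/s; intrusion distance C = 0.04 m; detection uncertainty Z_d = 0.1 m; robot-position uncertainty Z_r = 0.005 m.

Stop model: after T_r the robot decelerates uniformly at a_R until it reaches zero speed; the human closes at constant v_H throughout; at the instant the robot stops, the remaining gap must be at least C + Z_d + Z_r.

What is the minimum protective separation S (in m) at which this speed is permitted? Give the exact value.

T_s = v_R/a_R = (31/20)/(3/2) = 1.0333 s
robot covers v_R·T_r = 1.5500·0.1000 = 0.1550 m before braking
robot covers 1.5500·1.0333 − ½·1.5000·1.0333² = 0.8008 m while stopping
human over T_r+T_s: 1.0000·(0.1000+1.0333) = 1.1333 m
C+Z_d+Z_r = 0.0400+0.1000+0.0050 = 0.1450 m
S_min ≈ 0.1550+0.8008+1.1333+0.1450  ⇒  S_min = 2681/1200 m

S_min = 2681/1200 m = 2.2342 m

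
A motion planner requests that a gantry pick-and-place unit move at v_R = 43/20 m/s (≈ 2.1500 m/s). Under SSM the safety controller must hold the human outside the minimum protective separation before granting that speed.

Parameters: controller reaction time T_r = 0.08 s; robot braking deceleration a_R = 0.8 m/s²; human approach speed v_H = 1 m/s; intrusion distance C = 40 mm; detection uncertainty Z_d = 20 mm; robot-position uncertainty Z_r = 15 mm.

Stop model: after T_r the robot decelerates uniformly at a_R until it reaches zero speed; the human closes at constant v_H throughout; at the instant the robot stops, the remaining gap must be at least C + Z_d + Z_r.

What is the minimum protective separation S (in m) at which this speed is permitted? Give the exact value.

stop time T_s = (43/20)/(4/5) = 2.6875 s
robot covers v_R·T_r = 2.1500·0.0800 = 0.1720 m before braking
robot under decel: 2.1500²/(2·0.8000) = 2.8891 m
human over T_r+T_s: 1.0000·(0.0800+2.6875) = 2.7675 m
C+Z_d+Z_r = 0.0400+0.0200+0.0150 = 0.0750 m
S_min ≈ 0.1720+2.8891+2.7675+0.0750  ⇒  S_min = 94457/16000 m

S_min = 94457/16000 m = 5.9036 m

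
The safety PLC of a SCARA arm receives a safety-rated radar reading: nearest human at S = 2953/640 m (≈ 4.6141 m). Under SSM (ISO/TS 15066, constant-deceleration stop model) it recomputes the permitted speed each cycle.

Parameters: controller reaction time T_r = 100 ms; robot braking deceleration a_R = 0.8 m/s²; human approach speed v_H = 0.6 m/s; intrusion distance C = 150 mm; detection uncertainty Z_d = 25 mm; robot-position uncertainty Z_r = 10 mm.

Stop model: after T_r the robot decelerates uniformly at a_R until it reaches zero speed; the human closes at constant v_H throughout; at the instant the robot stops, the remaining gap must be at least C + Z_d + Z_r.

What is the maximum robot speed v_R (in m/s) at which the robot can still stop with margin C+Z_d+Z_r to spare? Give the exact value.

collect terms ⇒ (5/8)·v_R² + (17/20)·v_R + (-13981/3200) = 0
  disc = (17/20)² − 4·(5/8)·(-13981/3200) = 74529/6400 ; √disc = 273/80
  v_R = (−(17/20) + 273/80) / (2·(5/8)) = 41/20 m/s
check:
braking lasts T_s = (41/20)/(4/5) = 2.5625 s
reaction-phase robot travel = 2.0500·0.1000 = 0.2050 m
robot covers 2.0500·2.5625 − ½·0.8000·2.5625² = 2.6266 m while stopping
person approaches 0.6000·(0.1000+2.5625) = 1.5975 m
margins: 0.1500+0.0250+0.0100 = 0.1850 m
sum ≈ 0.2050+2.6266+1.5975+0.1850 ≈ 4.6141 m = S ✓

v_R_max = 41/20 m/s = 2.0500 m/s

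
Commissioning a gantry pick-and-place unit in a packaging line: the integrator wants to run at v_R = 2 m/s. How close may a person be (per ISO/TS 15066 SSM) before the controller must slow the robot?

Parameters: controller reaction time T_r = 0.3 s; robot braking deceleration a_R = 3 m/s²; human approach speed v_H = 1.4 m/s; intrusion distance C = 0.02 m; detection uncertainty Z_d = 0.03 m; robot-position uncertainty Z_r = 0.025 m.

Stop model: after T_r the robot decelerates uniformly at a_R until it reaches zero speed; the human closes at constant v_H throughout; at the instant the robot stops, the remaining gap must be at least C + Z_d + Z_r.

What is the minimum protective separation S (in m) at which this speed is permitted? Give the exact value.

braking lasts T_s = 2/3 = 0.6667 s
robot in T_r: 2.0000·0.3000 = 0.6000 m
robot under decel: 2.0000²/(2·3.0000) = 0.6667 m
human over T_r+T_s: 1.4000·(0.3000+0.6667) = 1.3533 m
C+Z_d+Z_r = 0.0200+0.0300+0.0250 = 0.0750 m
S_min ≈ 0.6000+0.6667+1.3533+0.0750  ⇒  S_min = 539/200 m

S_min = 539/200 m = 2.6950 m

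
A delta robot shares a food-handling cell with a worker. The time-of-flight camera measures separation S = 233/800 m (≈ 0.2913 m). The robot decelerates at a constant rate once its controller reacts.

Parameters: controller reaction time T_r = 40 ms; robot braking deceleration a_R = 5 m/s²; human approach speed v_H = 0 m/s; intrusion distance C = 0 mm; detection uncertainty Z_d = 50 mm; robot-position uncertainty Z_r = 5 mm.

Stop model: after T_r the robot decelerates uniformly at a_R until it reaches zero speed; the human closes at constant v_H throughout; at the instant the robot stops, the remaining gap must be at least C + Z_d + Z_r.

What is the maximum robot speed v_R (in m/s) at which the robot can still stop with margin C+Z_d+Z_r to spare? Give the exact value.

v_R_max = 27/20 m/s = 1.3500 m/s

quadratic (1/10)·v² + (1/25)·v + (-189/800) = 0
  disc = (1/25)² − 4·(1/10)·(-189/800) = 961/10000 ; √disc = 31/100
  v_R = (−(1/25) + 31/100) / (2·(1/10)) = 27/20 m/s
check:
stop time T_s = (27/20)/5 = 0.2700 s
robot in T_r: 1.3500·0.0400 = 0.0540 m
braking distance = 1.3500²/(2·5.0000) = 0.1822 m
human over T_r+T_s: 0.0000·(0.0400+0.2700) = 0.0000 m
margins: 0.0000+0.0500+0.0050 = 0.0550 m
sum ≈ 0.0540+0.1822+0.0000+0.0550 ≈ 0.2913 m = S ✓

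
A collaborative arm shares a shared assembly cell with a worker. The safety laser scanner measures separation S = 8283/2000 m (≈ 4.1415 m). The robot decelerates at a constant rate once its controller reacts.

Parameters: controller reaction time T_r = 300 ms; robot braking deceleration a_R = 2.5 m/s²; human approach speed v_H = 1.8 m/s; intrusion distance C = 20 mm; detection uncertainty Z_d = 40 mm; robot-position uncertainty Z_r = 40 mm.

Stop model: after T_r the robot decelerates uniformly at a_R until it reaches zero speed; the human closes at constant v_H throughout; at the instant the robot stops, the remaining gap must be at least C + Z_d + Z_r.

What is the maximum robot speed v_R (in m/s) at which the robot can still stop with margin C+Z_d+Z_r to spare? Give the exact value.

v_R_max = 47/20 m/s = 2.3500 m/s

collect terms ⇒ (1/5)·v_R² + (51/50)·v_R + (-7003/2000) = 0
  disc = (51/50)² − 4·(1/5)·(-7003/2000) = 2401/625 ; √disc = 49/25
  v_R = (−(51/50) + 49/25) / (2·(1/5)) = 47/20 m/s
check:
T_s = v_R/a_R = (47/20)/(5/2) = 0.9400 s
reaction-phase robot travel = 2.3500·0.3000 = 0.7050 m
braking distance = 2.3500²/(2·2.5000) = 1.1045 m
person approaches 1.8000·(0.3000+0.9400) = 2.2320 m
margins: 0.0200+0.0400+0.0400 = 0.1000 m
sum ≈ 0.7050+1.1045+2.2320+0.1000 ≈ 4.1415 m = S ✓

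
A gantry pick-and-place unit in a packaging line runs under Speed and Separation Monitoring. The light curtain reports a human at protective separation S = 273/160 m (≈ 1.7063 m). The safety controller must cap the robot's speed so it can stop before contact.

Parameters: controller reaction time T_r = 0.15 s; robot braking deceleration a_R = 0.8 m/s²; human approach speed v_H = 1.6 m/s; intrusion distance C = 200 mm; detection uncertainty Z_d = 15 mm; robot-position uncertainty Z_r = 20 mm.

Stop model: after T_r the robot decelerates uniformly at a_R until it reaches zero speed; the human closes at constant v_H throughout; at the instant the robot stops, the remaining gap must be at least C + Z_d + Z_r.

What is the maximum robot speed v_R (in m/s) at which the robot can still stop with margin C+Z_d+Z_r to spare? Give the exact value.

quadratic (5/8)·v² + (43/20)·v + (-197/160) = 0
  disc = (43/20)² − 4·(5/8)·(-197/160) = 12321/1600 ; √disc = 111/40
  v_R = (−(43/20) + 111/40) / (2·(5/8)) = 1/2 m/s
check:
braking lasts T_s = (1/2)/(4/5) = 0.6250 s
robot covers v_R·T_r = 0.5000·0.1500 = 0.0750 m before braking
robot covers 0.5000·0.6250 − ½·0.8000·0.6250² = 0.1562 m while stopping
human over T_r+T_s: 1.6000·(0.1500+0.6250) = 1.2400 m
margins: 0.2000+0.0150+0.0200 = 0.2350 m
sum ≈ 0.0750+0.1562+1.2400+0.2350 ≈ 1.7063 m = S ✓

v_R_max = 1/2 m/s = 0.5000 m/s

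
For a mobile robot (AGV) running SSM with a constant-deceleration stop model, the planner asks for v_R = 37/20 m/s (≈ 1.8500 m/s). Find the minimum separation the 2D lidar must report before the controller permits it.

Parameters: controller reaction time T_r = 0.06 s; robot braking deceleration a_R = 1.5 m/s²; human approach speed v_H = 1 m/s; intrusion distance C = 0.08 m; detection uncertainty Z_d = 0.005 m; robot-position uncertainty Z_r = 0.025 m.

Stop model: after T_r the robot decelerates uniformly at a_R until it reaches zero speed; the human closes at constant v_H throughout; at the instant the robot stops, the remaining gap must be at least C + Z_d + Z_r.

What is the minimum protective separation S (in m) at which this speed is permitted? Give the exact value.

T_s = v_R/a_R = (37/20)/(3/2) = 1.2333 s
robot in T_r: 1.8500·0.0600 = 0.1110 m
robot covers 1.8500·1.2333 − ½·1.5000·1.2333² = 1.1408 m while stopping
human over T_r+T_s: 1.0000·(0.0600+1.2333) = 1.2933 m
margins: 0.0800+0.0050+0.0250 = 0.1100 m
S_min ≈ 0.1110+1.1408+1.2933+0.1100  ⇒  S_min = 15931/6000 m

S_min = 15931/6000 m = 2.6552 m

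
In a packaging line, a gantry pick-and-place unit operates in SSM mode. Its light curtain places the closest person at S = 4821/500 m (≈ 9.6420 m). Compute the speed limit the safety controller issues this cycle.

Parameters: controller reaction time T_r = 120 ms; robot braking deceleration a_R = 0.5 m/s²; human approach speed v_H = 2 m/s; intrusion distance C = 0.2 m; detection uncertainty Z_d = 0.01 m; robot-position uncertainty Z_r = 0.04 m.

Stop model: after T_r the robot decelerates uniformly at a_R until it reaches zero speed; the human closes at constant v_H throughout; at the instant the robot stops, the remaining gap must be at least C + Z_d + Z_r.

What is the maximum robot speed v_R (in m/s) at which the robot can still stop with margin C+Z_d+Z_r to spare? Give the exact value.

at the boundary: (1)·v² + (103/25)·v + (-1144/125) = 0
  disc = (103/25)² − 4·(1)·(-1144/125) = 33489/625 ; √disc = 183/25
  v_R = (−(103/25) + 183/25) / (2·(1)) = 8/5 m/s
check:
T_s = v_R/a_R = (8/5)/(1/2) = 3.2000 s
robot covers v_R·T_r = 1.6000·0.1200 = 0.1920 m before braking
robot under decel: 1.6000²/(2·0.5000) = 2.5600 m
person approaches 2.0000·(0.1200+3.2000) = 6.6400 m
residual clearance needed = 0.2000+0.0100+0.0400 = 0.2500 m
sum ≈ 0.1920+2.5600+6.6400+0.2500 ≈ 9.6420 m = S ✓

v_R_max = 8/5 m/s = 1.6000 m/s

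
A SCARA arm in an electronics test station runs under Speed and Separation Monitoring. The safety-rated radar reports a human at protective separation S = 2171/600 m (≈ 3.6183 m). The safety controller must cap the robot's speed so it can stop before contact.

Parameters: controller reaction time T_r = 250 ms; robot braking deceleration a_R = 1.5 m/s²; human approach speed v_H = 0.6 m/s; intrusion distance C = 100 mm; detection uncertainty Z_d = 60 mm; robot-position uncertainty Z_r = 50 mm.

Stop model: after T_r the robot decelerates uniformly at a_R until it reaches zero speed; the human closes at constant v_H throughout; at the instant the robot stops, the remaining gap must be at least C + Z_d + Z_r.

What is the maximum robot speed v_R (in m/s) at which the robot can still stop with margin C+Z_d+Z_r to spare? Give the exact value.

quadratic (1/3)·v² + (13/20)·v + (-391/120) = 0
  disc = (13/20)² − 4·(1/3)·(-391/120) = 17161/3600 ; √disc = 131/60
  v_R = (−(13/20) + 131/60) / (2·(1/3)) = 23/10 m/s
check:
T_s = v_R/a_R = (23/10)/(3/2) = 1.5333 s
robot covers v_R·T_r = 2.3000·0.2500 = 0.5750 m before braking
robot covers 2.3000·1.5333 − ½·1.5000·1.5333² = 1.7633 m while stopping
human over T_r+T_s: 0.6000·(0.2500+1.5333) = 1.0700 m
margins: 0.1000+0.0600+0.0500 = 0.2100 m
sum ≈ 0.5750+1.7633+1.0700+0.2100 ≈ 3.6183 m = S ✓

v_R_max = 23/10 m/s = 2.3000 m/s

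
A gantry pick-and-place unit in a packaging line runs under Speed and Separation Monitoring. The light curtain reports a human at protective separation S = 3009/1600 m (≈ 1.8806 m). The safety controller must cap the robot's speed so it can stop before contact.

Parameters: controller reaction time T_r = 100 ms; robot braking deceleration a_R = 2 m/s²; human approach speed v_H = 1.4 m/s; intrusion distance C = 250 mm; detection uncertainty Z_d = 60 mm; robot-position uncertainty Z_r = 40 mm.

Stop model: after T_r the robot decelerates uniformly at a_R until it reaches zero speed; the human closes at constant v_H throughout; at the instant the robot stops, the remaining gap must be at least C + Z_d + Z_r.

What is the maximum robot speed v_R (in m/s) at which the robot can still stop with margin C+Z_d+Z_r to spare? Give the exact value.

collect terms ⇒ (1/4)·v_R² + (4/5)·v_R + (-89/64) = 0
  disc = (4/5)² − 4·(1/4)·(-89/64) = 3249/1600 ; √disc = 57/40
  v_R = (−(4/5) + 57/40) / (2·(1/4)) = 5/4 m/s
check:
braking lasts T_s = (5/4)/2 = 0.6250 s
reaction-phase robot travel = 1.2500·0.1000 = 0.1250 m
robot covers 1.2500·0.6250 − ½·2.0000·0.6250² = 0.3906 m while stopping
human closes 1.4000·0.7250 = 1.0150 m
margins: 0.2500+0.0600+0.0400 = 0.3500 m
sum ≈ 0.1250+0.3906+1.0150+0.3500 ≈ 1.8806 m = S ✓

v_R_max = 5/4 m/s = 1.2500 m/s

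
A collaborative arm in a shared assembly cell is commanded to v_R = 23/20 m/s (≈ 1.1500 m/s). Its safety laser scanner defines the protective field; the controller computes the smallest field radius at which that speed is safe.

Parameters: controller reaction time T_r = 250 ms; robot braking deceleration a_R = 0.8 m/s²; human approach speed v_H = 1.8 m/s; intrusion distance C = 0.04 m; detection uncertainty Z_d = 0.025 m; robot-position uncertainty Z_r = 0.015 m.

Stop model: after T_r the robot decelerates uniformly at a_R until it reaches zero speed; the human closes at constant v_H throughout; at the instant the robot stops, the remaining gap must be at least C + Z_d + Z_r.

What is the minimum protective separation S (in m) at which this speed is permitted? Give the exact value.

S_min = 13541/3200 m = 4.2316 m

braking lasts T_s = (23/20)/(4/5) = 1.4375 s
robot in T_r: 1.1500·0.2500 = 0.2875 m
robot covers 1.1500·1.4375 − ½·0.8000·1.4375² = 0.8266 m while stopping
person approaches 1.8000·(0.2500+1.4375) = 3.0375 m
margins: 0.0400+0.0250+0.0150 = 0.0800 m
S_min ≈ 0.2875+0.8266+3.0375+0.0800  ⇒  S_min = 13541/3200 m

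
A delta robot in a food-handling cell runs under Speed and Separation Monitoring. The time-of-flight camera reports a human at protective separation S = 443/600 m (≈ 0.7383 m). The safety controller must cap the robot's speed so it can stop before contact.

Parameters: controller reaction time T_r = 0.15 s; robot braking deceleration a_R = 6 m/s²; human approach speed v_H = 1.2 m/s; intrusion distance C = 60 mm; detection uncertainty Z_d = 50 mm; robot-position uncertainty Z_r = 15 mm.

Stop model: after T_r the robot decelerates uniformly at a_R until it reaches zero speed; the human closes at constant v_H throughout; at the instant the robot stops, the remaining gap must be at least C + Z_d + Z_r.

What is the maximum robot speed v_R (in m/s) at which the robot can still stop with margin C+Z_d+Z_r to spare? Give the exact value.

v_R_max = 1 m/s = 1.0000 m/s

quadratic (1/12)·v² + (7/20)·v + (-13/30) = 0
  disc = (7/20)² − 4·(1/12)·(-13/30) = 961/3600 ; √disc = 31/60
  v_R = (−(7/20) + 31/60) / (2·(1/12)) = 1 m/s
check:
stop time T_s = 1/6 = 0.1667 s
robot covers v_R·T_r = 1.0000·0.1500 = 0.1500 m before braking
robot covers 1.0000·0.1667 − ½·6.0000·0.1667² = 0.0833 m while stopping
human over T_r+T_s: 1.2000·(0.1500+0.1667) = 0.3800 m
C+Z_d+Z_r = 0.0600+0.0500+0.0150 = 0.1250 m
sum ≈ 0.1500+0.0833+0.3800+0.1250 ≈ 0.7383 m = S ✓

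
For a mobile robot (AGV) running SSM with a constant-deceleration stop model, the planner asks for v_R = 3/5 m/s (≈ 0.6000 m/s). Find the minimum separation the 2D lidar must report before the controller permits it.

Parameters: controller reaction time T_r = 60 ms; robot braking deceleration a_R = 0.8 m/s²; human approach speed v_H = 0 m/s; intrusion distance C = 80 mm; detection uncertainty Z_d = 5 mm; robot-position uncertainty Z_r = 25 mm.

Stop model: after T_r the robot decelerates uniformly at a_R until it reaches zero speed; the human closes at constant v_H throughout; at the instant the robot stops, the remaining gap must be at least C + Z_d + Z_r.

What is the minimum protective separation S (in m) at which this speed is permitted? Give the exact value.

stop time T_s = (3/5)/(4/5) = 0.7500 s
robot covers v_R·T_r = 0.6000·0.0600 = 0.0360 m before braking
braking distance = 0.6000²/(2·0.8000) = 0.2250 m
human closes 0.0000·0.8100 = 0.0000 m
margins: 0.0800+0.0050+0.0250 = 0.1100 m
S_min ≈ 0.0360+0.2250+0.0000+0.1100  ⇒  S_min = 371/1000 m

S_min = 371/1000 m = 0.3710 m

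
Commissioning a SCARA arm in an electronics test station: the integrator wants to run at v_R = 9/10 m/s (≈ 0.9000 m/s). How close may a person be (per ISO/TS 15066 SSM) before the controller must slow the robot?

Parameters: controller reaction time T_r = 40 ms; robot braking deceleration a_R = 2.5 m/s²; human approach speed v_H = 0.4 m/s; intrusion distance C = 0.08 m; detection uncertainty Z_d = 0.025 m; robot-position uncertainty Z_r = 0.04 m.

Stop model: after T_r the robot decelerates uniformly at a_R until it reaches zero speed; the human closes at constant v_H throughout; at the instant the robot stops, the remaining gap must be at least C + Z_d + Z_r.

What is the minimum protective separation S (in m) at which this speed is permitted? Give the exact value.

S_min = 503/1000 m = 0.5030 m

braking lasts T_s = (9/10)/(5/2) = 0.3600 s
reaction-phase robot travel = 0.9000·0.0400 = 0.0360 m
braking distance = 0.9000²/(2·2.5000) = 0.1620 m
human closes 0.4000·0.4000 = 0.1600 m
residual clearance needed = 0.0800+0.0250+0.0400 = 0.1450 m
S_min ≈ 0.0360+0.1620+0.1600+0.1450  ⇒  S_min = 503/1000 m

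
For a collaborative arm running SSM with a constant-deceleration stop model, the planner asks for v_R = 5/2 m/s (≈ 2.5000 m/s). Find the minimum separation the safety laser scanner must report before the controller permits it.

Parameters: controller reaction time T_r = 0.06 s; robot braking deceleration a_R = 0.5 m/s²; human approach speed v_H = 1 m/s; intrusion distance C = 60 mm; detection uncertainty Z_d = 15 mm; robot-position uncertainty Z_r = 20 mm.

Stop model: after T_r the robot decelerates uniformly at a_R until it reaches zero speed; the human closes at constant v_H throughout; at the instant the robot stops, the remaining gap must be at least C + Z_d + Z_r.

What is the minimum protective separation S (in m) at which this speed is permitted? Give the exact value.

S_min = 2311/200 m = 11.5550 m

braking lasts T_s = (5/2)/(1/2) = 5.0000 s
robot in T_r: 2.5000·0.0600 = 0.1500 m
robot under decel: 2.5000²/(2·0.5000) = 6.2500 m
human closes 1.0000·5.0600 = 5.0600 m
margins: 0.0600+0.0150+0.0200 = 0.0950 m
S_min ≈ 0.1500+6.2500+5.0600+0.0950  ⇒  S_min = 2311/200 m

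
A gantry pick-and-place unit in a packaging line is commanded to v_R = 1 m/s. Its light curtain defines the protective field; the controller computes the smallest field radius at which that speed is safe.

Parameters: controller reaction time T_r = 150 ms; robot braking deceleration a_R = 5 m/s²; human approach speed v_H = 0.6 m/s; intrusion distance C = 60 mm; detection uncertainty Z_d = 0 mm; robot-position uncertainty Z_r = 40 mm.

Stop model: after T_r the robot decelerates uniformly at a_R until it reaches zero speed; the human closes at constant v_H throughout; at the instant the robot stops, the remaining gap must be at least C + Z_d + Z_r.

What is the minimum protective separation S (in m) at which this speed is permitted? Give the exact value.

braking lasts T_s = 1/5 = 0.2000 s
robot covers v_R·T_r = 1.0000·0.1500 = 0.1500 m before braking
robot under decel: 1.0000²/(2·5.0000) = 0.1000 m
person approaches 0.6000·(0.1500+0.2000) = 0.2100 m
margins: 0.0600+0.0000+0.0400 = 0.1000 m
S_min ≈ 0.1500+0.1000+0.2100+0.1000  ⇒  S_min = 14/25 m

S_min = 14/25 m = 0.5600 m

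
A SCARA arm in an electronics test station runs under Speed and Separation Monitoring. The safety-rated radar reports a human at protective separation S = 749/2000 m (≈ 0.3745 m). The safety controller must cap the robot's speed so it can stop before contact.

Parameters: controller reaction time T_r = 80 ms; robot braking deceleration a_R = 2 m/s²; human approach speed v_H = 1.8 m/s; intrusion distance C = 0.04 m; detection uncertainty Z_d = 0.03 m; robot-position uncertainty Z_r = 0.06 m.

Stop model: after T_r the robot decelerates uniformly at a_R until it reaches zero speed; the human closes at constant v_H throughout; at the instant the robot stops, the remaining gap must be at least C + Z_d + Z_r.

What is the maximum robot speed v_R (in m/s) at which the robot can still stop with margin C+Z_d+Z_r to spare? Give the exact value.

v_R_max = 1/10 m/s = 0.1000 m/s

at the boundary: (1/4)·v² + (49/50)·v + (-201/2000) = 0
  disc = (49/50)² − 4·(1/4)·(-201/2000) = 10609/10000 ; √disc = 103/100
  v_R = (−(49/50) + 103/100) / (2·(1/4)) = 1/10 m/s
check:
stop time T_s = (1/10)/2 = 0.0500 s
reaction-phase robot travel = 0.1000·0.0800 = 0.0080 m
robot under decel: 0.1000²/(2·2.0000) = 0.0025 m
person approaches 1.8000·(0.0800+0.0500) = 0.2340 m
margins: 0.0400+0.0300+0.0600 = 0.1300 m
sum ≈ 0.0080+0.0025+0.2340+0.1300 ≈ 0.3745 m = S ✓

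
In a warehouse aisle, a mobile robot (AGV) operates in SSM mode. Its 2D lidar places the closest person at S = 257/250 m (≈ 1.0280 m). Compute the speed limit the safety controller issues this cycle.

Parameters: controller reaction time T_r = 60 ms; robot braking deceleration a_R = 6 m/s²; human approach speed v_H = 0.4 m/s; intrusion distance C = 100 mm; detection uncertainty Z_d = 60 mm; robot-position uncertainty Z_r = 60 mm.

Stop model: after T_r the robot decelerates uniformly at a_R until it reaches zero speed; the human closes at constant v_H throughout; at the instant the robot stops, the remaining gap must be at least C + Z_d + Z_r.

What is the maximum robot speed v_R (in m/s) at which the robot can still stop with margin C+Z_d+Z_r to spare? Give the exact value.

v_R_max = 12/5 m/s = 2.4000 m/s

collect terms ⇒ (1/12)·v_R² + (19/150)·v_R + (-98/125) = 0
  disc = (19/150)² − 4·(1/12)·(-98/125) = 6241/22500 ; √disc = 79/150
  v_R = (−(19/150) + 79/150) / (2·(1/12)) = 12/5 m/s
check:
T_s = v_R/a_R = (12/5)/6 = 0.4000 s
robot covers v_R·T_r = 2.4000·0.0600 = 0.1440 m before braking
braking distance = 2.4000²/(2·6.0000) = 0.4800 m
human closes 0.4000·0.4600 = 0.1840 m
C+Z_d+Z_r = 0.1000+0.0600+0.0600 = 0.2200 m
sum ≈ 0.1440+0.4800+0.1840+0.2200 ≈ 1.0280 m = S ✓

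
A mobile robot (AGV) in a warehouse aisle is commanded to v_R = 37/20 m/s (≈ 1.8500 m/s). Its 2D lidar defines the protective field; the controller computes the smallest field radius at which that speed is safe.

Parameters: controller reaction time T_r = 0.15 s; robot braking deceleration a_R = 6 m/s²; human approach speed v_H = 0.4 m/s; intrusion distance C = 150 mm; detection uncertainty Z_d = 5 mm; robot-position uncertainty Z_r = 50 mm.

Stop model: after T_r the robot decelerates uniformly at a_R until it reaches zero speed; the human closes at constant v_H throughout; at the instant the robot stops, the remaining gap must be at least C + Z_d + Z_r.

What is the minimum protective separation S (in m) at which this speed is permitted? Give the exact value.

S_min = 913/960 m = 0.9510 m

braking lasts T_s = (37/20)/6 = 0.3083 s
reaction-phase robot travel = 1.8500·0.1500 = 0.2775 m
braking distance = 1.8500²/(2·6.0000) = 0.2852 m
person approaches 0.4000·(0.1500+0.3083) = 0.1833 m
C+Z_d+Z_r = 0.1500+0.0050+0.0500 = 0.2050 m
S_min ≈ 0.2775+0.2852+0.1833+0.2050  ⇒  S_min = 913/960 m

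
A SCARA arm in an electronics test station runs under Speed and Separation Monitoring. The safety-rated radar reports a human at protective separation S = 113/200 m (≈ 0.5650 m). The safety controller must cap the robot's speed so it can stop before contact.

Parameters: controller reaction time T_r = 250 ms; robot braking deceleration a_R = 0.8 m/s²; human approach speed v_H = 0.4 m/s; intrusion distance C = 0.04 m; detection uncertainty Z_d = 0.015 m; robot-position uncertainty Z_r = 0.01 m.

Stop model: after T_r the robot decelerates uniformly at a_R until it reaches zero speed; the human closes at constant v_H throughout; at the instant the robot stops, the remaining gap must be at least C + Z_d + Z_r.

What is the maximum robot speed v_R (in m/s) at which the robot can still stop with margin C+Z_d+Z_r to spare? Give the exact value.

at the boundary: (5/8)·v² + (3/4)·v + (-2/5) = 0
  disc = (3/4)² − 4·(5/8)·(-2/5) = 25/16 ; √disc = 5/4
  v_R = (−(3/4) + 5/4) / (2·(5/8)) = 2/5 m/s
check:
braking lasts T_s = (2/5)/(4/5) = 0.5000 s
reaction-phase robot travel = 0.4000·0.2500 = 0.1000 m
braking distance = 0.4000²/(2·0.8000) = 0.1000 m
human closes 0.4000·0.7500 = 0.3000 m
residual clearance needed = 0.0400+0.0150+0.0100 = 0.0650 m
sum ≈ 0.1000+0.1000+0.3000+0.0650 ≈ 0.5650 m = S ✓

v_R_max = 2/5 m/s = 0.4000 m/s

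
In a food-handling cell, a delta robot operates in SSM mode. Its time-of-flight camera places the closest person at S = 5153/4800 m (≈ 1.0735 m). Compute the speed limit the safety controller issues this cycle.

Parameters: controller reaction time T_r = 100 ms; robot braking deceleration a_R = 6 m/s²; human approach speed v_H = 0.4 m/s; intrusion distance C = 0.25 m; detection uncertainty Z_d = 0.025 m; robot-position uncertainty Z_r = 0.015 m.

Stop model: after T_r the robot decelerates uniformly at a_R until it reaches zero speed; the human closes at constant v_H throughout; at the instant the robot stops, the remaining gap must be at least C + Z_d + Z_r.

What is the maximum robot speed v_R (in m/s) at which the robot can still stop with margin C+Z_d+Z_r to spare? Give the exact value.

at the boundary: (1/12)·v² + (1/6)·v + (-3569/4800) = 0
  disc = (1/6)² − 4·(1/12)·(-3569/4800) = 441/1600 ; √disc = 21/40
  v_R = (−(1/6) + 21/40) / (2·(1/12)) = 43/20 m/s
check:
stop time T_s = (43/20)/6 = 0.3583 s
robot in T_r: 2.1500·0.1000 = 0.2150 m
robot under decel: 2.1500²/(2·6.0000) = 0.3852 m
human over T_r+T_s: 0.4000·(0.1000+0.3583) = 0.1833 m
margins: 0.2500+0.0250+0.0150 = 0.2900 m
sum ≈ 0.2150+0.3852+0.1833+0.2900 ≈ 1.0735 m = S ✓

v_R_max = 43/20 m/s = 2.1500 m/s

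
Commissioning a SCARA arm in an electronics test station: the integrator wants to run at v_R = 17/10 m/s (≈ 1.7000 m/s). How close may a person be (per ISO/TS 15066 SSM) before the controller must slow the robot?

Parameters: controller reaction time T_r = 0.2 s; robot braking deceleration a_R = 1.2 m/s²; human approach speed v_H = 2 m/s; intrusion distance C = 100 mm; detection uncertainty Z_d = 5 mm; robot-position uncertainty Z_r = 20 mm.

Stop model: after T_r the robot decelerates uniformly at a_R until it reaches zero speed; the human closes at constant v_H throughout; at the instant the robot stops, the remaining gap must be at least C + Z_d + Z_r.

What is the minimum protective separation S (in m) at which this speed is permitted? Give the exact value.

stop time T_s = (17/10)/(6/5) = 1.4167 s
robot in T_r: 1.7000·0.2000 = 0.3400 m
braking distance = 1.7000²/(2·1.2000) = 1.2042 m
person approaches 2.0000·(0.2000+1.4167) = 3.2333 m
margins: 0.1000+0.0050+0.0200 = 0.1250 m
S_min ≈ 0.3400+1.2042+3.2333+0.1250  ⇒  S_min = 1961/400 m

S_min = 1961/400 m = 4.9025 m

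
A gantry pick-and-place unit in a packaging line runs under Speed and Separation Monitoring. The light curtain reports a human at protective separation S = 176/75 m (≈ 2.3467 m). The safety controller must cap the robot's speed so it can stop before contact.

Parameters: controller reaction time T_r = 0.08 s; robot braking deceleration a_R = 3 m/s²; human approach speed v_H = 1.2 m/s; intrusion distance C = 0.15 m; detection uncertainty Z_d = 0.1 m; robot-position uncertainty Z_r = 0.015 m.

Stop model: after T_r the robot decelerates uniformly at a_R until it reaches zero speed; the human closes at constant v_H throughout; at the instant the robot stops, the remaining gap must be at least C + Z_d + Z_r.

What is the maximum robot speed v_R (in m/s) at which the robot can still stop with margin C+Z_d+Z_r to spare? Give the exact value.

at the boundary: (1/6)·v² + (12/25)·v + (-5957/3000) = 0
  disc = (12/25)² − 4·(1/6)·(-5957/3000) = 34969/22500 ; √disc = 187/150
  v_R = (−(12/25) + 187/150) / (2·(1/6)) = 23/10 m/s
check:
braking lasts T_s = (23/10)/3 = 0.7667 s
robot covers v_R·T_r = 2.3000·0.0800 = 0.1840 m before braking
robot covers 2.3000·0.7667 − ½·3.0000·0.7667² = 0.8817 m while stopping
human over T_r+T_s: 1.2000·(0.0800+0.7667) = 1.0160 m
C+Z_d+Z_r = 0.1500+0.1000+0.0150 = 0.2650 m
sum ≈ 0.1840+0.8817+1.0160+0.2650 ≈ 2.3467 m = S ✓

v_R_max = 23/10 m/s = 2.3000 m/s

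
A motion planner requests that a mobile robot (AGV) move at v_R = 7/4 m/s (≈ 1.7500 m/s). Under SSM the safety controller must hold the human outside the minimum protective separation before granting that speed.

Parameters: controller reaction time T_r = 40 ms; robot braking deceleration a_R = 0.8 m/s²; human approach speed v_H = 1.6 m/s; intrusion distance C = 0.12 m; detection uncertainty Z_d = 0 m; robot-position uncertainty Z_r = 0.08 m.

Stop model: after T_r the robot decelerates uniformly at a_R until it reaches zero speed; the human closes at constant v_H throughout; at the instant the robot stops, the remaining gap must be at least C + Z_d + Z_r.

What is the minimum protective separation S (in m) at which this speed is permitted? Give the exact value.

S_min = 91969/16000 m = 5.7481 m

braking lasts T_s = (7/4)/(4/5) = 2.1875 s
robot in T_r: 1.7500·0.0400 = 0.0700 m
robot under decel: 1.7500²/(2·0.8000) = 1.9141 m
person approaches 1.6000·(0.0400+2.1875) = 3.5640 m
residual clearance needed = 0.1200+0.0000+0.0800 = 0.2000 m
S_min ≈ 0.0700+1.9141+3.5640+0.2000  ⇒  S_min = 91969/16000 m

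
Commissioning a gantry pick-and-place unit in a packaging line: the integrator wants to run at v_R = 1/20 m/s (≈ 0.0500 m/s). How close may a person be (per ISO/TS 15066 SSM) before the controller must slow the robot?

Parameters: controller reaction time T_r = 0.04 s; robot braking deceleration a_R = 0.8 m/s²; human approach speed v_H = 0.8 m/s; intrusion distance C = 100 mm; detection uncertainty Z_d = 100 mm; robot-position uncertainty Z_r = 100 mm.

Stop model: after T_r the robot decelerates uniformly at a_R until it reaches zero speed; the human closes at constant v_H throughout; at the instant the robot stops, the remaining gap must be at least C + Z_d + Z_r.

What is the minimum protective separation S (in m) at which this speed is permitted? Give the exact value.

S_min = 6169/16000 m = 0.3856 m

braking lasts T_s = (1/20)/(4/5) = 0.0625 s
robot covers v_R·T_r = 0.0500·0.0400 = 0.0020 m before braking
robot covers 0.0500·0.0625 − ½·0.8000·0.0625² = 0.0016 m while stopping
human over T_r+T_s: 0.8000·(0.0400+0.0625) = 0.0820 m
residual clearance needed = 0.1000+0.1000+0.1000 = 0.3000 m
S_min ≈ 0.0020+0.0016+0.0820+0.3000  ⇒  S_min = 6169/16000 m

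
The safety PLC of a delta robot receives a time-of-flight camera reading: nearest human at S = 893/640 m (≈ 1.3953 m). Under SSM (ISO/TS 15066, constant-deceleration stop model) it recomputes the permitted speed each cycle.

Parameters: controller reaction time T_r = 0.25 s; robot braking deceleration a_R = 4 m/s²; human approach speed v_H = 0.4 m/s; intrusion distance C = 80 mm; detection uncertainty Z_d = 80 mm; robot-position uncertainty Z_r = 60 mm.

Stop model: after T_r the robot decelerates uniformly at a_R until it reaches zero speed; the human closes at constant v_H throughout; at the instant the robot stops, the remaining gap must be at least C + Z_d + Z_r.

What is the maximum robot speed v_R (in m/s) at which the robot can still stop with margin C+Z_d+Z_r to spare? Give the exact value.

v_R_max = 37/20 m/s = 1.8500 m/s

at the boundary: (1/8)·v² + (7/20)·v + (-3441/3200) = 0
  disc = (7/20)² − 4·(1/8)·(-3441/3200) = 169/256 ; √disc = 13/16
  v_R = (−(7/20) + 13/16) / (2·(1/8)) = 37/20 m/s
check:
braking lasts T_s = (37/20)/4 = 0.4625 s
robot in T_r: 1.8500·0.2500 = 0.4625 m
robot covers 1.8500·0.4625 − ½·4.0000·0.4625² = 0.4278 m while stopping
human closes 0.4000·0.7125 = 0.2850 m
C+Z_d+Z_r = 0.0800+0.0800+0.0600 = 0.2200 m
sum ≈ 0.4625+0.4278+0.2850+0.2200 ≈ 1.3953 m = S ✓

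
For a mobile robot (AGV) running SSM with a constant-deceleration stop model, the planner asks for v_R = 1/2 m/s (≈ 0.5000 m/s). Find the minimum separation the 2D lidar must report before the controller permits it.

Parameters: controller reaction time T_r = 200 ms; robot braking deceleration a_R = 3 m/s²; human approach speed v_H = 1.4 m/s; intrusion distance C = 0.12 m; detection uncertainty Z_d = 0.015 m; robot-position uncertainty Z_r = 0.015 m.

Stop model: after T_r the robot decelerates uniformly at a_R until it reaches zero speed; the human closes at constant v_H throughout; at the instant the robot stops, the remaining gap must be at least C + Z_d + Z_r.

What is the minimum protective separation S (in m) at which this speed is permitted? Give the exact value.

T_s = v_R/a_R = (1/2)/3 = 0.1667 s
robot covers v_R·T_r = 0.5000·0.2000 = 0.1000 m before braking
robot covers 0.5000·0.1667 − ½·3.0000·0.1667² = 0.0417 m while stopping
person approaches 1.4000·(0.2000+0.1667) = 0.5133 m
margins: 0.1200+0.0150+0.0150 = 0.1500 m
S_min ≈ 0.1000+0.0417+0.5133+0.1500  ⇒  S_min = 161/200 m

S_min = 161/200 m = 0.8050 m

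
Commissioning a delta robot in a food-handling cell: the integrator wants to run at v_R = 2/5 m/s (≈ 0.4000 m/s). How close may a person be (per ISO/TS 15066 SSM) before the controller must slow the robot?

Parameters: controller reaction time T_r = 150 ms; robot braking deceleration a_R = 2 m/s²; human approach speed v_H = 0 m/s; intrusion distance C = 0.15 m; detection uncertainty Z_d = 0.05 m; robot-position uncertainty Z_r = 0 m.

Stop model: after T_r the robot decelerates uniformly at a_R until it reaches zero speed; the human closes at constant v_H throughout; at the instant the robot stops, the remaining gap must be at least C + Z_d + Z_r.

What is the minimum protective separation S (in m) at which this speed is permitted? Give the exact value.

S_min = 3/10 m = 0.3000 m

braking lasts T_s = (2/5)/2 = 0.2000 s
robot in T_r: 0.4000·0.1500 = 0.0600 m
robot under decel: 0.4000²/(2·2.0000) = 0.0400 m
human closes 0.0000·0.3500 = 0.0000 m
margins: 0.1500+0.0500+0.0000 = 0.2000 m
S_min ≈ 0.0600+0.0400+0.0000+0.2000  ⇒  S_min = 3/10 m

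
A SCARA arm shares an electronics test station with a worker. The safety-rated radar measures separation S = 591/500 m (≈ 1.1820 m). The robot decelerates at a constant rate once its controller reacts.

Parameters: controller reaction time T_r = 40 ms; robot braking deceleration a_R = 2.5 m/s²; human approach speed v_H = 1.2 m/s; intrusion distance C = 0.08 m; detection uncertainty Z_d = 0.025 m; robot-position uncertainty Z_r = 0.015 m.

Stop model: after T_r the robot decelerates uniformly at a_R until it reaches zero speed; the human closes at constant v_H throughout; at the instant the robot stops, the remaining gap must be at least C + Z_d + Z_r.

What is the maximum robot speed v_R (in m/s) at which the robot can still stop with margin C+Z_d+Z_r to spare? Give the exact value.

v_R_max = 13/10 m/s = 1.3000 m/s

quadratic (1/5)·v² + (13/25)·v + (-507/500) = 0
  disc = (13/25)² − 4·(1/5)·(-507/500) = 676/625 ; √disc = 26/25
  v_R = (−(13/25) + 26/25) / (2·(1/5)) = 13/10 m/s
check:
braking lasts T_s = (13/10)/(5/2) = 0.5200 s
reaction-phase robot travel = 1.3000·0.0400 = 0.0520 m
robot covers 1.3000·0.5200 − ½·2.5000·0.5200² = 0.3380 m while stopping
human closes 1.2000·0.5600 = 0.6720 m
C+Z_d+Z_r = 0.0800+0.0250+0.0150 = 0.1200 m
sum ≈ 0.0520+0.3380+0.6720+0.1200 ≈ 1.1820 m = S ✓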